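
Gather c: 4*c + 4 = 4*c + 4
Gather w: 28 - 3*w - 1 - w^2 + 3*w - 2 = 25 - w^2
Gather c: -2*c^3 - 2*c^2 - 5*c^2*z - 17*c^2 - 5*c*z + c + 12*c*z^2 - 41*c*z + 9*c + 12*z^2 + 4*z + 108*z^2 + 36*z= -2*c^3 + c^2*(-5*z - 19) + c*(12*z^2 - 46*z + 10) + 120*z^2 + 40*z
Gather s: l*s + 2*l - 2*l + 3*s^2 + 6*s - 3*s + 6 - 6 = 3*s^2 + s*(l + 3)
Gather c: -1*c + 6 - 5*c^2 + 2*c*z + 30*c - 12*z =-5*c^2 + c*(2*z + 29) - 12*z + 6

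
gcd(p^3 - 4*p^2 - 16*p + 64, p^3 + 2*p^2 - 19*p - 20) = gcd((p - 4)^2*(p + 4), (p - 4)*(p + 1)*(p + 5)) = p - 4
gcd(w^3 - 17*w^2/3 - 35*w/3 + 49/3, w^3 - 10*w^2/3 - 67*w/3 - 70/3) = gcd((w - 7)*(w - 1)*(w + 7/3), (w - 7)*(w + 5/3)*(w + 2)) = w - 7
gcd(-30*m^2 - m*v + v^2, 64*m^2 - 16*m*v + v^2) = 1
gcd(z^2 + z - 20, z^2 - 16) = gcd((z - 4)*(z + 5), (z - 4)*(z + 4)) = z - 4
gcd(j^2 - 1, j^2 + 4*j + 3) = j + 1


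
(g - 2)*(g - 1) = g^2 - 3*g + 2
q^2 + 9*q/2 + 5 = (q + 2)*(q + 5/2)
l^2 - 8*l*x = l*(l - 8*x)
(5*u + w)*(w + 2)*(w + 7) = 5*u*w^2 + 45*u*w + 70*u + w^3 + 9*w^2 + 14*w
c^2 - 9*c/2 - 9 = (c - 6)*(c + 3/2)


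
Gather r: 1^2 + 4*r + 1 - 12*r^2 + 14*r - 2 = -12*r^2 + 18*r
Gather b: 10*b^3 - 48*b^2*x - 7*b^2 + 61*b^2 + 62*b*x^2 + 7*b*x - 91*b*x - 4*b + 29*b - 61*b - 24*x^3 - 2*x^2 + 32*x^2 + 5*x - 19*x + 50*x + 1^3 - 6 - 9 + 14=10*b^3 + b^2*(54 - 48*x) + b*(62*x^2 - 84*x - 36) - 24*x^3 + 30*x^2 + 36*x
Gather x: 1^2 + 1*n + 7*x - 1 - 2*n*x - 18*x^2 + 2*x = n - 18*x^2 + x*(9 - 2*n)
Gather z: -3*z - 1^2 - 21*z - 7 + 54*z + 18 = 30*z + 10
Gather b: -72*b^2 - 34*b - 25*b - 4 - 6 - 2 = -72*b^2 - 59*b - 12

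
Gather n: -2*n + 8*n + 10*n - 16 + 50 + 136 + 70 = 16*n + 240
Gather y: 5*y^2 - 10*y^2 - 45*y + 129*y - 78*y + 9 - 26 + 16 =-5*y^2 + 6*y - 1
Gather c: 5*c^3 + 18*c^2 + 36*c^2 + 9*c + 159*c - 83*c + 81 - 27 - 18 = 5*c^3 + 54*c^2 + 85*c + 36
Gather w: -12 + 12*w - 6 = 12*w - 18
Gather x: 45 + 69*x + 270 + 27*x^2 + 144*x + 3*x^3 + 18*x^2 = 3*x^3 + 45*x^2 + 213*x + 315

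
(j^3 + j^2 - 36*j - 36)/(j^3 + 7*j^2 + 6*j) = (j - 6)/j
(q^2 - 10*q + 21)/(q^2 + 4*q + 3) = (q^2 - 10*q + 21)/(q^2 + 4*q + 3)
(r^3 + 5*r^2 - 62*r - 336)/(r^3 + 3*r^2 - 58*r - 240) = (r + 7)/(r + 5)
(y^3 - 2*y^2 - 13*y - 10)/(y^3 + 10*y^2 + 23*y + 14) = (y - 5)/(y + 7)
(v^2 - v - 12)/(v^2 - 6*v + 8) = (v + 3)/(v - 2)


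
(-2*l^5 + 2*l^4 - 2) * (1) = -2*l^5 + 2*l^4 - 2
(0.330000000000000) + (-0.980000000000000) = -0.650000000000000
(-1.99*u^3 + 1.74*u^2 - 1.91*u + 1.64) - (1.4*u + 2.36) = -1.99*u^3 + 1.74*u^2 - 3.31*u - 0.72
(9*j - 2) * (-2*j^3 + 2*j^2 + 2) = -18*j^4 + 22*j^3 - 4*j^2 + 18*j - 4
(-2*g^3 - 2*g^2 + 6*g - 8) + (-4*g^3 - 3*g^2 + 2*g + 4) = -6*g^3 - 5*g^2 + 8*g - 4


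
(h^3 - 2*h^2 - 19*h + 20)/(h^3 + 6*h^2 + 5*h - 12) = (h - 5)/(h + 3)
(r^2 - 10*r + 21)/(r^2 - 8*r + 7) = (r - 3)/(r - 1)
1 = 1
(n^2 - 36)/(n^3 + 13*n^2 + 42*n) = (n - 6)/(n*(n + 7))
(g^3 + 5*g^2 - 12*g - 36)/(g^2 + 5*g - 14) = (g^3 + 5*g^2 - 12*g - 36)/(g^2 + 5*g - 14)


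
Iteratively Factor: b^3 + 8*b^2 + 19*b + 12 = (b + 3)*(b^2 + 5*b + 4) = (b + 1)*(b + 3)*(b + 4)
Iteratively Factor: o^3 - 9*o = (o)*(o^2 - 9) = o*(o + 3)*(o - 3)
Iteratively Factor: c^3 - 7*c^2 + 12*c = (c)*(c^2 - 7*c + 12) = c*(c - 4)*(c - 3)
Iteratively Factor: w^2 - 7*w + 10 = (w - 5)*(w - 2)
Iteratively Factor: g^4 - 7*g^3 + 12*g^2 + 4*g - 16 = (g - 2)*(g^3 - 5*g^2 + 2*g + 8) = (g - 4)*(g - 2)*(g^2 - g - 2) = (g - 4)*(g - 2)^2*(g + 1)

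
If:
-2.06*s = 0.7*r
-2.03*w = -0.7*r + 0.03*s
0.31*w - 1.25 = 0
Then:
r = 11.53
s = -3.92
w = 4.03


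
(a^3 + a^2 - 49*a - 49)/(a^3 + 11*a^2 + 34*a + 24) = (a^2 - 49)/(a^2 + 10*a + 24)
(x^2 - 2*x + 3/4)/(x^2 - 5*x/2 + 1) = (x - 3/2)/(x - 2)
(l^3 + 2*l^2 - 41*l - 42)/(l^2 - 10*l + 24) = (l^2 + 8*l + 7)/(l - 4)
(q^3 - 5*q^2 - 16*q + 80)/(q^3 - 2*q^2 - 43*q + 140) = (q + 4)/(q + 7)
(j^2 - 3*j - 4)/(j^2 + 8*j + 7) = (j - 4)/(j + 7)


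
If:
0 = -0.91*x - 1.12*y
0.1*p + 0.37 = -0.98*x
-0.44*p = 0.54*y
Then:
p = -0.34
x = -0.34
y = 0.28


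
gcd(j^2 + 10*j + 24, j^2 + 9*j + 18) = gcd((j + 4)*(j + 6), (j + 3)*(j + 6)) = j + 6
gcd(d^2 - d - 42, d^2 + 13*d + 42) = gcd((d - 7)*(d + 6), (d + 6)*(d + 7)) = d + 6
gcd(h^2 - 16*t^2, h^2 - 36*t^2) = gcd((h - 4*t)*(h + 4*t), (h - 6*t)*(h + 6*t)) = 1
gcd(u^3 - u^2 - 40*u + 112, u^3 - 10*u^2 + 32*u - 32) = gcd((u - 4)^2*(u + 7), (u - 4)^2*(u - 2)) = u^2 - 8*u + 16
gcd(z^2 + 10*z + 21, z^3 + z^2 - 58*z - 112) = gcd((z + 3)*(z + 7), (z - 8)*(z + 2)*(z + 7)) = z + 7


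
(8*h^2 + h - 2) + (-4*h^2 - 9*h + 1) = 4*h^2 - 8*h - 1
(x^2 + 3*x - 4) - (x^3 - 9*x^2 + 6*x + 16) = -x^3 + 10*x^2 - 3*x - 20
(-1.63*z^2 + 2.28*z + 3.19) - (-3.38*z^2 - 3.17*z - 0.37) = 1.75*z^2 + 5.45*z + 3.56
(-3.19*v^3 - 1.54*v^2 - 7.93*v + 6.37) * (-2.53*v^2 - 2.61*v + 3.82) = 8.0707*v^5 + 12.2221*v^4 + 11.8965*v^3 - 1.3016*v^2 - 46.9183*v + 24.3334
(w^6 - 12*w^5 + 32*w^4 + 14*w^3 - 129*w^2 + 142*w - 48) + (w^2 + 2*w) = w^6 - 12*w^5 + 32*w^4 + 14*w^3 - 128*w^2 + 144*w - 48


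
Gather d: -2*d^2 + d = -2*d^2 + d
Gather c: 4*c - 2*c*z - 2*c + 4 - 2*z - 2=c*(2 - 2*z) - 2*z + 2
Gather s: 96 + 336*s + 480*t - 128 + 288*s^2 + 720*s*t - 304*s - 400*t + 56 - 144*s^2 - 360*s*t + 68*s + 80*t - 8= 144*s^2 + s*(360*t + 100) + 160*t + 16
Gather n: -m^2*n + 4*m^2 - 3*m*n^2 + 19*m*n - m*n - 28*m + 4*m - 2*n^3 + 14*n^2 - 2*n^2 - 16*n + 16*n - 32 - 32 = 4*m^2 - 24*m - 2*n^3 + n^2*(12 - 3*m) + n*(-m^2 + 18*m) - 64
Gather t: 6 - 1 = 5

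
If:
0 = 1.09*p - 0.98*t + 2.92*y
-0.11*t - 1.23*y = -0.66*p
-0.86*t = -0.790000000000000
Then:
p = 0.43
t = 0.92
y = 0.15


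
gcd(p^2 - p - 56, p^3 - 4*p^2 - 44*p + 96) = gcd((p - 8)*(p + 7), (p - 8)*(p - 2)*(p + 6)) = p - 8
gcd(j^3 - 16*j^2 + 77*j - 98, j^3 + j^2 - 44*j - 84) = j - 7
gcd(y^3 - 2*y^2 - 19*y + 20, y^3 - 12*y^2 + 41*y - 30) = y^2 - 6*y + 5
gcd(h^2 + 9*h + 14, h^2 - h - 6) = h + 2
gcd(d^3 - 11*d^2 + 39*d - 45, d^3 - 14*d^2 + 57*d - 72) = d^2 - 6*d + 9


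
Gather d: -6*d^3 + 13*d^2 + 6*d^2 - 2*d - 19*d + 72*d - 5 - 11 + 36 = -6*d^3 + 19*d^2 + 51*d + 20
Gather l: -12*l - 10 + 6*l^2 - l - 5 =6*l^2 - 13*l - 15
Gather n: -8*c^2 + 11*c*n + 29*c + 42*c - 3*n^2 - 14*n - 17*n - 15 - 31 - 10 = -8*c^2 + 71*c - 3*n^2 + n*(11*c - 31) - 56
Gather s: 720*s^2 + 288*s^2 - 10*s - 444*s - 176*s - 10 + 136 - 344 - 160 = 1008*s^2 - 630*s - 378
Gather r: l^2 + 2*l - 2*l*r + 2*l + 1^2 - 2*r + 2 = l^2 + 4*l + r*(-2*l - 2) + 3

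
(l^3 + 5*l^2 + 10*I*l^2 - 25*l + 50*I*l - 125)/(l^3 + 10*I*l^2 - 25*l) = (l + 5)/l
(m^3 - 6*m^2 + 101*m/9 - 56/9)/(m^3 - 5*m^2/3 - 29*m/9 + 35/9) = (3*m - 8)/(3*m + 5)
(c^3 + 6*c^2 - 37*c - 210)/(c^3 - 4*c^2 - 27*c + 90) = (c + 7)/(c - 3)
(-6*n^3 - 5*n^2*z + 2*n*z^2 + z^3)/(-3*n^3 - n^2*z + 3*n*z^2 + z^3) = (-2*n + z)/(-n + z)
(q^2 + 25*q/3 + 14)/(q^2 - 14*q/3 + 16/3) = (3*q^2 + 25*q + 42)/(3*q^2 - 14*q + 16)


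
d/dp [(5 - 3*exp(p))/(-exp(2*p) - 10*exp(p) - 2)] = (-3*exp(2*p) + 10*exp(p) + 56)*exp(p)/(exp(4*p) + 20*exp(3*p) + 104*exp(2*p) + 40*exp(p) + 4)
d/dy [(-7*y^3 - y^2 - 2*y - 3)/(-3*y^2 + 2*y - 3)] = (21*y^4 - 28*y^3 + 55*y^2 - 12*y + 12)/(9*y^4 - 12*y^3 + 22*y^2 - 12*y + 9)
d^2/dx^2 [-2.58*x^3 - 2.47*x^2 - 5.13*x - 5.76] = -15.48*x - 4.94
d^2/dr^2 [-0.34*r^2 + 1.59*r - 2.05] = -0.680000000000000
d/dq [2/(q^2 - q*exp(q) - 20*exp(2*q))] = 2*(q*exp(q) - 2*q + 40*exp(2*q) + exp(q))/(-q^2 + q*exp(q) + 20*exp(2*q))^2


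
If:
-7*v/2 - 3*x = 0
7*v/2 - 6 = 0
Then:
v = 12/7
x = -2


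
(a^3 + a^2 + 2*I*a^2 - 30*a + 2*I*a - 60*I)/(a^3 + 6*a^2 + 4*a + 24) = (a - 5)/(a - 2*I)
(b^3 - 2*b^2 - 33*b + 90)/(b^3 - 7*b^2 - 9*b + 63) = (b^2 + b - 30)/(b^2 - 4*b - 21)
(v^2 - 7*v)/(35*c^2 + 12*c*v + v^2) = v*(v - 7)/(35*c^2 + 12*c*v + v^2)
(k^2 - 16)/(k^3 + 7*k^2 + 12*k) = (k - 4)/(k*(k + 3))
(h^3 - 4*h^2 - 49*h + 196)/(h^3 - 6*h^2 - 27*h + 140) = (h + 7)/(h + 5)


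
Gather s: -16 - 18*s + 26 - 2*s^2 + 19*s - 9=-2*s^2 + s + 1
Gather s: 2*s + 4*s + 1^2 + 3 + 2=6*s + 6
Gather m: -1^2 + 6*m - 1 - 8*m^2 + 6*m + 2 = -8*m^2 + 12*m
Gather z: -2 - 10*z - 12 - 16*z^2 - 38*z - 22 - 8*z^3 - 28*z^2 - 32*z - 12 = -8*z^3 - 44*z^2 - 80*z - 48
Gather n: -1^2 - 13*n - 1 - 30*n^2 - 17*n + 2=-30*n^2 - 30*n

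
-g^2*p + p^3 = p*(-g + p)*(g + p)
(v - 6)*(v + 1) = v^2 - 5*v - 6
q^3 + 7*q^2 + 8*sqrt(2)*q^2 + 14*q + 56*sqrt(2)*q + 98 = (q + 7)*(q + sqrt(2))*(q + 7*sqrt(2))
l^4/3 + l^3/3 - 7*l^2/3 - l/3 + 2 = (l/3 + 1/3)*(l - 2)*(l - 1)*(l + 3)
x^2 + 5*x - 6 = (x - 1)*(x + 6)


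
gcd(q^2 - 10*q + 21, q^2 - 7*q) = q - 7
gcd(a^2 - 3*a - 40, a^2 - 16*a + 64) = a - 8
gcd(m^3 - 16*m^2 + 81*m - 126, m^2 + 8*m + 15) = 1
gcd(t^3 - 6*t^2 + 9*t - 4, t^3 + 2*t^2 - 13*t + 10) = t - 1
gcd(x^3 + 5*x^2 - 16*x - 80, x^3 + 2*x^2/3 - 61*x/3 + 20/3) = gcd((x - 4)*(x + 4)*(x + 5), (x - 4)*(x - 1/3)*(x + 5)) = x^2 + x - 20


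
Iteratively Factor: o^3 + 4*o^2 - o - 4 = (o + 1)*(o^2 + 3*o - 4) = (o + 1)*(o + 4)*(o - 1)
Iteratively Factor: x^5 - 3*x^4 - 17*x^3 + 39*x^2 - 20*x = (x - 1)*(x^4 - 2*x^3 - 19*x^2 + 20*x) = x*(x - 1)*(x^3 - 2*x^2 - 19*x + 20) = x*(x - 1)^2*(x^2 - x - 20) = x*(x - 1)^2*(x + 4)*(x - 5)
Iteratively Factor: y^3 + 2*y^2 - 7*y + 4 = (y + 4)*(y^2 - 2*y + 1) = (y - 1)*(y + 4)*(y - 1)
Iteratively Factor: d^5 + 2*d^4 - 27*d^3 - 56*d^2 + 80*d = (d)*(d^4 + 2*d^3 - 27*d^2 - 56*d + 80) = d*(d - 5)*(d^3 + 7*d^2 + 8*d - 16) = d*(d - 5)*(d + 4)*(d^2 + 3*d - 4) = d*(d - 5)*(d - 1)*(d + 4)*(d + 4)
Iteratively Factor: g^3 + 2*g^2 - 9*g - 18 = (g + 3)*(g^2 - g - 6) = (g + 2)*(g + 3)*(g - 3)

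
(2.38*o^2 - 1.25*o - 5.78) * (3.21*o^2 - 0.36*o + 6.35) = 7.6398*o^4 - 4.8693*o^3 - 2.9908*o^2 - 5.8567*o - 36.703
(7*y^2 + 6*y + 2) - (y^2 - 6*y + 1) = 6*y^2 + 12*y + 1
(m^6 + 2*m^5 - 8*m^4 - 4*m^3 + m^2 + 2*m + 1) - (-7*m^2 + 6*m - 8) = m^6 + 2*m^5 - 8*m^4 - 4*m^3 + 8*m^2 - 4*m + 9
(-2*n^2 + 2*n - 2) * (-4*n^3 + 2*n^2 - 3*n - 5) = 8*n^5 - 12*n^4 + 18*n^3 - 4*n + 10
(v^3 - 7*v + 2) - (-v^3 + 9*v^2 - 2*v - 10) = 2*v^3 - 9*v^2 - 5*v + 12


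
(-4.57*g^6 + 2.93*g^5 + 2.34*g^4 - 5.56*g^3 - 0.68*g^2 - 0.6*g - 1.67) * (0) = 0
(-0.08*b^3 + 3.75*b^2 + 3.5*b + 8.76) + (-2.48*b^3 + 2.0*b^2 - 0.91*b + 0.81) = -2.56*b^3 + 5.75*b^2 + 2.59*b + 9.57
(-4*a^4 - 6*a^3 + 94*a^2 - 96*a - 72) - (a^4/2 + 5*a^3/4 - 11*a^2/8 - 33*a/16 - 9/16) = -9*a^4/2 - 29*a^3/4 + 763*a^2/8 - 1503*a/16 - 1143/16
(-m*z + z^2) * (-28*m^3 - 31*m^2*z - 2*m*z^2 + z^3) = 28*m^4*z + 3*m^3*z^2 - 29*m^2*z^3 - 3*m*z^4 + z^5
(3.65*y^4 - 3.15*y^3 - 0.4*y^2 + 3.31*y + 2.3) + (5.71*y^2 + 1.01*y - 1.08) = 3.65*y^4 - 3.15*y^3 + 5.31*y^2 + 4.32*y + 1.22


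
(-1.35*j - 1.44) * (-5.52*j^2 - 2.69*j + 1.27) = 7.452*j^3 + 11.5803*j^2 + 2.1591*j - 1.8288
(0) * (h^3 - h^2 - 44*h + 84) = 0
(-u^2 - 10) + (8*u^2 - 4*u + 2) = 7*u^2 - 4*u - 8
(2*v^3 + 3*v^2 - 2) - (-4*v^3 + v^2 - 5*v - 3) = 6*v^3 + 2*v^2 + 5*v + 1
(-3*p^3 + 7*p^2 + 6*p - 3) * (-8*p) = 24*p^4 - 56*p^3 - 48*p^2 + 24*p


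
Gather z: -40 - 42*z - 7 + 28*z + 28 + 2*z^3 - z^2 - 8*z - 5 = 2*z^3 - z^2 - 22*z - 24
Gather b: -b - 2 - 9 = -b - 11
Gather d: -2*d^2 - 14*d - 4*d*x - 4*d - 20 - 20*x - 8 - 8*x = -2*d^2 + d*(-4*x - 18) - 28*x - 28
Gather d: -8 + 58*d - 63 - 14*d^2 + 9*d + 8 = -14*d^2 + 67*d - 63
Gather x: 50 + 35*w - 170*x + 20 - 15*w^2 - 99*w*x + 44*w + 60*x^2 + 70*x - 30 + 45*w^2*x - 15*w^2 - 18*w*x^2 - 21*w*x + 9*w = -30*w^2 + 88*w + x^2*(60 - 18*w) + x*(45*w^2 - 120*w - 100) + 40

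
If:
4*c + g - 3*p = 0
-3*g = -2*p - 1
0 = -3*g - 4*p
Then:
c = -13/72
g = 2/9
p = -1/6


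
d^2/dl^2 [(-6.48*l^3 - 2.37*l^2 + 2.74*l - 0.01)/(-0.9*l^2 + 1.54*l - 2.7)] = (-1.4210854715202e-14*l^4 + 1.37397600000002*l^3 - 196.16904*l^2 + 323.30124*l + 11.767592)/(0.729*l^6 - 3.7422*l^5 + 12.96432*l^4 - 26.105464*l^3 + 38.89296*l^2 - 33.6798*l + 19.683)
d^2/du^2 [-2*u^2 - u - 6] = -4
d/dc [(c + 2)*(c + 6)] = 2*c + 8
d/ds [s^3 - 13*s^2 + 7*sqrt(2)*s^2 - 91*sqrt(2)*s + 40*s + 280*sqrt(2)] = 3*s^2 - 26*s + 14*sqrt(2)*s - 91*sqrt(2) + 40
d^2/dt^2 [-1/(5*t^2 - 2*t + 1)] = 2*(25*t^2 - 10*t - 4*(5*t - 1)^2 + 5)/(5*t^2 - 2*t + 1)^3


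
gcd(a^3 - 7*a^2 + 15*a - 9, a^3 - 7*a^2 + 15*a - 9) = a^3 - 7*a^2 + 15*a - 9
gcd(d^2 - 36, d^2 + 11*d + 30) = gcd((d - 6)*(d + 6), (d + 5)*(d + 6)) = d + 6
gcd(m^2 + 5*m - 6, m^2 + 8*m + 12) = m + 6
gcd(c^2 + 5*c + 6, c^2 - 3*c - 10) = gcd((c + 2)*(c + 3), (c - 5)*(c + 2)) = c + 2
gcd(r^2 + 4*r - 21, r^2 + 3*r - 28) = r + 7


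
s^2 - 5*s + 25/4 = (s - 5/2)^2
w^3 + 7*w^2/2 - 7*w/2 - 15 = (w - 2)*(w + 5/2)*(w + 3)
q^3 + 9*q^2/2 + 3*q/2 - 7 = (q - 1)*(q + 2)*(q + 7/2)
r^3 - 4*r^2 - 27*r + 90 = (r - 6)*(r - 3)*(r + 5)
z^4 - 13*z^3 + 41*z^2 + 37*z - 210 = (z - 7)*(z - 5)*(z - 3)*(z + 2)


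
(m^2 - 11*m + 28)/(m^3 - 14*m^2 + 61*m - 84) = 1/(m - 3)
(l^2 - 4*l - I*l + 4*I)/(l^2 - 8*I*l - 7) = (l - 4)/(l - 7*I)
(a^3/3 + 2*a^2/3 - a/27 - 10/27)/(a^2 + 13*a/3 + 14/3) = (9*a^3 + 18*a^2 - a - 10)/(9*(3*a^2 + 13*a + 14))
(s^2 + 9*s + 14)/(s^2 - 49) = (s + 2)/(s - 7)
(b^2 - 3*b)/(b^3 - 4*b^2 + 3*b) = 1/(b - 1)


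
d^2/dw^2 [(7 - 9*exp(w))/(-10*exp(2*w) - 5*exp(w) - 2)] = (900*exp(4*w) - 3250*exp(3*w) - 2130*exp(2*w) + 295*exp(w) + 106)*exp(w)/(1000*exp(6*w) + 1500*exp(5*w) + 1350*exp(4*w) + 725*exp(3*w) + 270*exp(2*w) + 60*exp(w) + 8)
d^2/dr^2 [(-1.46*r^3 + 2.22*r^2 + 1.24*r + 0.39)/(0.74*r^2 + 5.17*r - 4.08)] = (8.88178419700125e-16*r^5 + 7.105427357601e-15*r^4 - 102.492956*r^3 + 226.277064*r^2 - 114.407244*r + 149.425662)/(0.405224*r^6 + 8.493276*r^5 + 52.635534*r^4 + 44.532829*r^3 - 290.206728*r^2 + 258.185664*r - 67.917312)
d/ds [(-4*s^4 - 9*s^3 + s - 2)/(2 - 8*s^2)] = (32*s^5 + 36*s^4 - 16*s^3 - 23*s^2 - 16*s + 1)/(2*(16*s^4 - 8*s^2 + 1))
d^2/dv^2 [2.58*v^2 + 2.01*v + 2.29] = 5.16000000000000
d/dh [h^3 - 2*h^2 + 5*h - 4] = 3*h^2 - 4*h + 5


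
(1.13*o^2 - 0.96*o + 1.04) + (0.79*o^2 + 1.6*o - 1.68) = 1.92*o^2 + 0.64*o - 0.64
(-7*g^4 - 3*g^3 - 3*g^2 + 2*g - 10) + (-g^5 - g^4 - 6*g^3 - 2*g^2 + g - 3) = -g^5 - 8*g^4 - 9*g^3 - 5*g^2 + 3*g - 13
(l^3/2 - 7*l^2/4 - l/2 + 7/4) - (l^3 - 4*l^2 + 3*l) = -l^3/2 + 9*l^2/4 - 7*l/2 + 7/4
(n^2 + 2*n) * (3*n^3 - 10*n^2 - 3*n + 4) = 3*n^5 - 4*n^4 - 23*n^3 - 2*n^2 + 8*n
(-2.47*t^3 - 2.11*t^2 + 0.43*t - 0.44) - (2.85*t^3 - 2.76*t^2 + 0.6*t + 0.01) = -5.32*t^3 + 0.65*t^2 - 0.17*t - 0.45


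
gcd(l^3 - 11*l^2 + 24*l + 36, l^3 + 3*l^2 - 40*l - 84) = l - 6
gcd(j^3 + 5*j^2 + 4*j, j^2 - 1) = j + 1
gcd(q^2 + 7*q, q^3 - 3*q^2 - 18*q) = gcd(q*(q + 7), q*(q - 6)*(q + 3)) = q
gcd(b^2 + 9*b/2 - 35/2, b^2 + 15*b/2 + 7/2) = b + 7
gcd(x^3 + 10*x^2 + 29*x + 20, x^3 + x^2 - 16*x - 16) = x^2 + 5*x + 4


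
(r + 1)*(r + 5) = r^2 + 6*r + 5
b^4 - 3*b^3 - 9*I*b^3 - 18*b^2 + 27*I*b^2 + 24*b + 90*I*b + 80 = (b - 5)*(b + 2)*(b - 8*I)*(b - I)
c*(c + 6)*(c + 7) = c^3 + 13*c^2 + 42*c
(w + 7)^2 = w^2 + 14*w + 49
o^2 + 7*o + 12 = (o + 3)*(o + 4)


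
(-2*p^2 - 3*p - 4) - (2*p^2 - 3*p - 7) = 3 - 4*p^2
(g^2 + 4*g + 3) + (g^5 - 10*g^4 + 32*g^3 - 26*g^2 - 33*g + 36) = g^5 - 10*g^4 + 32*g^3 - 25*g^2 - 29*g + 39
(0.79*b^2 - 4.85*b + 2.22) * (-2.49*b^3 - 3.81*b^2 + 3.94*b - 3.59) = -1.9671*b^5 + 9.0666*b^4 + 16.0633*b^3 - 30.4033*b^2 + 26.1583*b - 7.9698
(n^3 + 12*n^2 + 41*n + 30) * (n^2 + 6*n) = n^5 + 18*n^4 + 113*n^3 + 276*n^2 + 180*n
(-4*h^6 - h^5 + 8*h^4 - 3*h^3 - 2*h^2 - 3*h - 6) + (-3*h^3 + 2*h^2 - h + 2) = -4*h^6 - h^5 + 8*h^4 - 6*h^3 - 4*h - 4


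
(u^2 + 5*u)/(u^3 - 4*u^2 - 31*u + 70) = u/(u^2 - 9*u + 14)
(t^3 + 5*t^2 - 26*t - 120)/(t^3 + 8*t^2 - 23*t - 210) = (t + 4)/(t + 7)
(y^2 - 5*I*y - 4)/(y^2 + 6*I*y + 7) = (y - 4*I)/(y + 7*I)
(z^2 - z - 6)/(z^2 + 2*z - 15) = (z + 2)/(z + 5)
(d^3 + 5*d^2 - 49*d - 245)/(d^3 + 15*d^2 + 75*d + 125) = (d^2 - 49)/(d^2 + 10*d + 25)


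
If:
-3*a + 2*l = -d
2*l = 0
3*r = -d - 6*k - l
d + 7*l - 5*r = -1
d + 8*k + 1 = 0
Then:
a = 1/17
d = 3/17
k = -5/34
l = 0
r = 4/17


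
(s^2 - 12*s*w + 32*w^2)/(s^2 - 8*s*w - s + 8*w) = (s - 4*w)/(s - 1)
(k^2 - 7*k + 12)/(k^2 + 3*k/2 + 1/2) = 2*(k^2 - 7*k + 12)/(2*k^2 + 3*k + 1)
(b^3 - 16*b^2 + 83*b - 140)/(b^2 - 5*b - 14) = (b^2 - 9*b + 20)/(b + 2)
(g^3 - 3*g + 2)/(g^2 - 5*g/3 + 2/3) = 3*(g^2 + g - 2)/(3*g - 2)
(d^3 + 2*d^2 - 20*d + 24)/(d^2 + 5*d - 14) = (d^2 + 4*d - 12)/(d + 7)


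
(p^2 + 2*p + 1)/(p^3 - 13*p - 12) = (p + 1)/(p^2 - p - 12)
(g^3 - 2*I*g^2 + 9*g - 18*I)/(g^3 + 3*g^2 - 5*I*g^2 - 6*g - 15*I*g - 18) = (g + 3*I)/(g + 3)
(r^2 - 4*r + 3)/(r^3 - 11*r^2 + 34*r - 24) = (r - 3)/(r^2 - 10*r + 24)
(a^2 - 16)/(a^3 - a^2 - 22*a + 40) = (a + 4)/(a^2 + 3*a - 10)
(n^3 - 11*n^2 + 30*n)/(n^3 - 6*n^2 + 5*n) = (n - 6)/(n - 1)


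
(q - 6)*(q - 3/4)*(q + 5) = q^3 - 7*q^2/4 - 117*q/4 + 45/2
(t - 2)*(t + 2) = t^2 - 4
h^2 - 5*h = h*(h - 5)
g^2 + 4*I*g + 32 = (g - 4*I)*(g + 8*I)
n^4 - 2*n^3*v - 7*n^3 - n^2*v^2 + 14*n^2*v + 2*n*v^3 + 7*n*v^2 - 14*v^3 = (n - 7)*(n - 2*v)*(n - v)*(n + v)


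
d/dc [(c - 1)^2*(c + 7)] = (c - 1)*(3*c + 13)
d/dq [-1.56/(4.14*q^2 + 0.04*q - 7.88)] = (12.9168*q + 0.0624)/(4.14*q^2 + 0.04*q - 7.88)^2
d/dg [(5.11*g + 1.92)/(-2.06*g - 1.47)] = (-7.32639*g - 5.228055)/(2.06*g + 1.47)^3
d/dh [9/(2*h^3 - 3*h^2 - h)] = 9*(-6*h^2 + 6*h + 1)/(h^2*(-2*h^2 + 3*h + 1)^2)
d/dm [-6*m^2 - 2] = -12*m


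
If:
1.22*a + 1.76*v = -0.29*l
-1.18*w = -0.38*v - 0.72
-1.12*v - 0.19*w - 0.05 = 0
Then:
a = 0.202658612261796 - 0.237704918032787*l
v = -0.14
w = 0.56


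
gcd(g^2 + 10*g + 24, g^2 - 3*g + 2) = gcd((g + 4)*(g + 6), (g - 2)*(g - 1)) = 1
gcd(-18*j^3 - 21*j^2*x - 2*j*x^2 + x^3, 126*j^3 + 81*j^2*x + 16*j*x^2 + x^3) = 3*j + x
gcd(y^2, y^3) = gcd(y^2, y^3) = y^2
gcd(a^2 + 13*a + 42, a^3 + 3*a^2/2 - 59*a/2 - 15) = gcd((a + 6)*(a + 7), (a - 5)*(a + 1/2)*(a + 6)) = a + 6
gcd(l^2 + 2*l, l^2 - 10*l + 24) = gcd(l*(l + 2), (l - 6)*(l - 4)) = 1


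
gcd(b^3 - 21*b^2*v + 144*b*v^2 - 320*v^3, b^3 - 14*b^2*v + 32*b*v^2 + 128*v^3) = b^2 - 16*b*v + 64*v^2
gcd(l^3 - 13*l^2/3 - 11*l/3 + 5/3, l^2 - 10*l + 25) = l - 5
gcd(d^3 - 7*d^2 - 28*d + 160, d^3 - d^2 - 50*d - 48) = d - 8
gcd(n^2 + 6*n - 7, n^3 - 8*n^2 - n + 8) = n - 1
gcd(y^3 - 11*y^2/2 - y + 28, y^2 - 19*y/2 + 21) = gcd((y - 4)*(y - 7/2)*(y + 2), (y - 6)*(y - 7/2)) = y - 7/2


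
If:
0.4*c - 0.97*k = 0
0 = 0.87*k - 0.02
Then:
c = 0.06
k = 0.02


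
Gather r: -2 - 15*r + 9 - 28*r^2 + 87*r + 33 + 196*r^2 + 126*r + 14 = 168*r^2 + 198*r + 54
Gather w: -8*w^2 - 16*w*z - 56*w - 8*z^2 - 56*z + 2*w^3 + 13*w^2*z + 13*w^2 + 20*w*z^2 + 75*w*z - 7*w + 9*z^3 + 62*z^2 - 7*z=2*w^3 + w^2*(13*z + 5) + w*(20*z^2 + 59*z - 63) + 9*z^3 + 54*z^2 - 63*z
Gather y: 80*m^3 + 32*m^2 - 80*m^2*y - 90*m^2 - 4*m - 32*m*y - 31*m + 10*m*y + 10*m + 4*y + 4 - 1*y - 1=80*m^3 - 58*m^2 - 25*m + y*(-80*m^2 - 22*m + 3) + 3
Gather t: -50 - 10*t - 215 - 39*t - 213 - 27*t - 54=-76*t - 532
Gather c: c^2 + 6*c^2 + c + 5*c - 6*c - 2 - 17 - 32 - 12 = 7*c^2 - 63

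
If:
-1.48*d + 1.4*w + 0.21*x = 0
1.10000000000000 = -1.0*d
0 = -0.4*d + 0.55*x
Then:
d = -1.10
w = -1.04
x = -0.80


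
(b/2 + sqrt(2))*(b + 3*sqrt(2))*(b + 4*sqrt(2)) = b^3/2 + 9*sqrt(2)*b^2/2 + 26*b + 24*sqrt(2)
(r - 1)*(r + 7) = r^2 + 6*r - 7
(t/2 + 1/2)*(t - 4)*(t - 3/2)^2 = t^4/2 - 3*t^3 + 29*t^2/8 + 21*t/8 - 9/2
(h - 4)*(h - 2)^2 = h^3 - 8*h^2 + 20*h - 16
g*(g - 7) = g^2 - 7*g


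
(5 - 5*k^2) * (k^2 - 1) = -5*k^4 + 10*k^2 - 5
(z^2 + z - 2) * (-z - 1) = -z^3 - 2*z^2 + z + 2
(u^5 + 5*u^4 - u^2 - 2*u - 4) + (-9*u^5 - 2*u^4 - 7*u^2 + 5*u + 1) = -8*u^5 + 3*u^4 - 8*u^2 + 3*u - 3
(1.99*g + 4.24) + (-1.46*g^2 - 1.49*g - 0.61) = -1.46*g^2 + 0.5*g + 3.63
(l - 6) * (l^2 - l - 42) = l^3 - 7*l^2 - 36*l + 252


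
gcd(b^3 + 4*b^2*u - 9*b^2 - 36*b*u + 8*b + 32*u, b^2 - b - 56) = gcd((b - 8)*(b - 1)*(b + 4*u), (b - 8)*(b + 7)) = b - 8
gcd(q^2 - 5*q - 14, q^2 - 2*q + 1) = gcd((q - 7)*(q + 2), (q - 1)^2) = 1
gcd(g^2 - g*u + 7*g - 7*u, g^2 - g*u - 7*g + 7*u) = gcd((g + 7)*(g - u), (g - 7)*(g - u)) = -g + u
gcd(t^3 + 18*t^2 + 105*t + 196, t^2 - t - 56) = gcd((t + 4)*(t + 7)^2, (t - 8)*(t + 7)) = t + 7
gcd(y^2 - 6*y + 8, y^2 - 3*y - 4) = y - 4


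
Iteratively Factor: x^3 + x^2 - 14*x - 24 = (x + 2)*(x^2 - x - 12) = (x - 4)*(x + 2)*(x + 3)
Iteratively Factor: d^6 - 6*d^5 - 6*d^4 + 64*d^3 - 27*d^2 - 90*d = (d)*(d^5 - 6*d^4 - 6*d^3 + 64*d^2 - 27*d - 90) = d*(d - 3)*(d^4 - 3*d^3 - 15*d^2 + 19*d + 30) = d*(d - 5)*(d - 3)*(d^3 + 2*d^2 - 5*d - 6) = d*(d - 5)*(d - 3)*(d + 3)*(d^2 - d - 2) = d*(d - 5)*(d - 3)*(d + 1)*(d + 3)*(d - 2)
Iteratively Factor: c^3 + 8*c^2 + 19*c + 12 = (c + 3)*(c^2 + 5*c + 4) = (c + 1)*(c + 3)*(c + 4)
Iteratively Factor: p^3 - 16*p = (p - 4)*(p^2 + 4*p) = p*(p - 4)*(p + 4)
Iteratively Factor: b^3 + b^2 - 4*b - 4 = (b + 2)*(b^2 - b - 2) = (b + 1)*(b + 2)*(b - 2)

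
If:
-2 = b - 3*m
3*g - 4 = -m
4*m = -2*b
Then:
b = -4/5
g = 6/5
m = 2/5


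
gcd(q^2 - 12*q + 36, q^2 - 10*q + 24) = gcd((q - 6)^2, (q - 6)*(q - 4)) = q - 6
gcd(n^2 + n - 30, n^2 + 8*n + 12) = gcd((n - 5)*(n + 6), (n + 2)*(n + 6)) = n + 6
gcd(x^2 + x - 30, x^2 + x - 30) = x^2 + x - 30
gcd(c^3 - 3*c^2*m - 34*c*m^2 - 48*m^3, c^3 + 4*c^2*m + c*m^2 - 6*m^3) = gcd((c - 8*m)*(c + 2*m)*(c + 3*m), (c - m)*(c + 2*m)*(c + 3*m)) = c^2 + 5*c*m + 6*m^2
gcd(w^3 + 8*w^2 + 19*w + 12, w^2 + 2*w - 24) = 1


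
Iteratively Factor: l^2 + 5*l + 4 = (l + 1)*(l + 4)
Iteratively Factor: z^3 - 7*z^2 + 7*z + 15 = (z - 3)*(z^2 - 4*z - 5) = (z - 5)*(z - 3)*(z + 1)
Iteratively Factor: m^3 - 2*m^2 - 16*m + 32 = (m + 4)*(m^2 - 6*m + 8) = (m - 2)*(m + 4)*(m - 4)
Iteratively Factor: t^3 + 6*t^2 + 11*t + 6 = (t + 3)*(t^2 + 3*t + 2) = (t + 1)*(t + 3)*(t + 2)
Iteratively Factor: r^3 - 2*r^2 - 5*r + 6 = (r + 2)*(r^2 - 4*r + 3) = (r - 1)*(r + 2)*(r - 3)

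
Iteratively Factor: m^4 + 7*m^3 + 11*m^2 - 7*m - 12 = (m + 1)*(m^3 + 6*m^2 + 5*m - 12) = (m - 1)*(m + 1)*(m^2 + 7*m + 12) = (m - 1)*(m + 1)*(m + 4)*(m + 3)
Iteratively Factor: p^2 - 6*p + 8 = (p - 4)*(p - 2)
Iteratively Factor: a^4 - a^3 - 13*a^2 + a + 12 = (a + 1)*(a^3 - 2*a^2 - 11*a + 12) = (a - 1)*(a + 1)*(a^2 - a - 12) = (a - 4)*(a - 1)*(a + 1)*(a + 3)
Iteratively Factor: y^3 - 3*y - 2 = (y + 1)*(y^2 - y - 2) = (y - 2)*(y + 1)*(y + 1)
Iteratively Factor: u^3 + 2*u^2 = (u)*(u^2 + 2*u) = u^2*(u + 2)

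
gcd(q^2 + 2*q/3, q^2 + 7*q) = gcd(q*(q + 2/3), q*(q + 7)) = q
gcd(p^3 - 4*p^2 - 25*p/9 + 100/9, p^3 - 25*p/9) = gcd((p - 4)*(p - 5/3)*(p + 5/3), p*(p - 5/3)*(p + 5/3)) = p^2 - 25/9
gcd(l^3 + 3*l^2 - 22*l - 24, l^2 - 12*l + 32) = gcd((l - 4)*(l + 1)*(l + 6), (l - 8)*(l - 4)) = l - 4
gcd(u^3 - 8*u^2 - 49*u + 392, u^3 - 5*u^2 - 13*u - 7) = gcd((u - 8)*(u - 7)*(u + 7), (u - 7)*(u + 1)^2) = u - 7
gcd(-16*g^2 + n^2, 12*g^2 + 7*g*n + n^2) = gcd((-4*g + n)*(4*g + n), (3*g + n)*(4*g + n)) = 4*g + n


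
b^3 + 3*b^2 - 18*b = b*(b - 3)*(b + 6)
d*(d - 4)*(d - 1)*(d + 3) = d^4 - 2*d^3 - 11*d^2 + 12*d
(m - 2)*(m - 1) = m^2 - 3*m + 2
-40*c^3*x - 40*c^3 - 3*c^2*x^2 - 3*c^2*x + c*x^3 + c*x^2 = (-8*c + x)*(5*c + x)*(c*x + c)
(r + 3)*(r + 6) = r^2 + 9*r + 18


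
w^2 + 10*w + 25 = (w + 5)^2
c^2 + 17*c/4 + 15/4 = (c + 5/4)*(c + 3)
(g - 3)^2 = g^2 - 6*g + 9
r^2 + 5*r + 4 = (r + 1)*(r + 4)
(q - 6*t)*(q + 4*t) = q^2 - 2*q*t - 24*t^2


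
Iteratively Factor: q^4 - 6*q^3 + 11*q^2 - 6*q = (q)*(q^3 - 6*q^2 + 11*q - 6) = q*(q - 3)*(q^2 - 3*q + 2) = q*(q - 3)*(q - 1)*(q - 2)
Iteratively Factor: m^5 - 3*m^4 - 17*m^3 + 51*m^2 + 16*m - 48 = (m - 4)*(m^4 + m^3 - 13*m^2 - m + 12) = (m - 4)*(m + 1)*(m^3 - 13*m + 12) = (m - 4)*(m - 3)*(m + 1)*(m^2 + 3*m - 4) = (m - 4)*(m - 3)*(m + 1)*(m + 4)*(m - 1)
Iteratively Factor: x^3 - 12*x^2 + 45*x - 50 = (x - 2)*(x^2 - 10*x + 25) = (x - 5)*(x - 2)*(x - 5)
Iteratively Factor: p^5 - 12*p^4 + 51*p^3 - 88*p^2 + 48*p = (p)*(p^4 - 12*p^3 + 51*p^2 - 88*p + 48) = p*(p - 1)*(p^3 - 11*p^2 + 40*p - 48) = p*(p - 4)*(p - 1)*(p^2 - 7*p + 12) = p*(p - 4)^2*(p - 1)*(p - 3)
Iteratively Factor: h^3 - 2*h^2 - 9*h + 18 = (h + 3)*(h^2 - 5*h + 6) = (h - 2)*(h + 3)*(h - 3)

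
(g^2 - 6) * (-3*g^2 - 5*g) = -3*g^4 - 5*g^3 + 18*g^2 + 30*g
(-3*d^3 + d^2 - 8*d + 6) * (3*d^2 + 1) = -9*d^5 + 3*d^4 - 27*d^3 + 19*d^2 - 8*d + 6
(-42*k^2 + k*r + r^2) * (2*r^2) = -84*k^2*r^2 + 2*k*r^3 + 2*r^4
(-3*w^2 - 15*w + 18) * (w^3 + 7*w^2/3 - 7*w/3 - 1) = -3*w^5 - 22*w^4 - 10*w^3 + 80*w^2 - 27*w - 18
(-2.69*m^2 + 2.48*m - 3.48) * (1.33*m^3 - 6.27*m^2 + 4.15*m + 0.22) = -3.5777*m^5 + 20.1647*m^4 - 31.3415*m^3 + 31.5198*m^2 - 13.8964*m - 0.7656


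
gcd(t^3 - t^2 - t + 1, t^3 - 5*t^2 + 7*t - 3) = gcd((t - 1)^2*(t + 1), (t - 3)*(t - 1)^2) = t^2 - 2*t + 1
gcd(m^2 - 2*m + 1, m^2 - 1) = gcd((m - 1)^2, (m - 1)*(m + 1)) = m - 1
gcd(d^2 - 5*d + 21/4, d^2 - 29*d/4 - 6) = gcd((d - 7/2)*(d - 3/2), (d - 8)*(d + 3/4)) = 1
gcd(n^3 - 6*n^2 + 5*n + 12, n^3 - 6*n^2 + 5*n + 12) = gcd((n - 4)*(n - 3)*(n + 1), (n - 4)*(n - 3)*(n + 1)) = n^3 - 6*n^2 + 5*n + 12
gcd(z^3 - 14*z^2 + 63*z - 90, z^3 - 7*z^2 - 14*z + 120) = z^2 - 11*z + 30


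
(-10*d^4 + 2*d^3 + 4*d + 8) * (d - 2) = -10*d^5 + 22*d^4 - 4*d^3 + 4*d^2 - 16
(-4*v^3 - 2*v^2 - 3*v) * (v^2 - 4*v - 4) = -4*v^5 + 14*v^4 + 21*v^3 + 20*v^2 + 12*v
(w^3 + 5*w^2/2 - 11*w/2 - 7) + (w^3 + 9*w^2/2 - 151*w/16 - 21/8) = 2*w^3 + 7*w^2 - 239*w/16 - 77/8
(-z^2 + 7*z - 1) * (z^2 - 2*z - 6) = -z^4 + 9*z^3 - 9*z^2 - 40*z + 6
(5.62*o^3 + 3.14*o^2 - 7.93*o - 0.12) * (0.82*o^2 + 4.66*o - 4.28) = 4.6084*o^5 + 28.764*o^4 - 15.9238*o^3 - 50.4914*o^2 + 33.3812*o + 0.5136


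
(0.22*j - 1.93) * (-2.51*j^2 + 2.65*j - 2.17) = -0.5522*j^3 + 5.4273*j^2 - 5.5919*j + 4.1881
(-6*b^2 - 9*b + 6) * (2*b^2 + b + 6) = -12*b^4 - 24*b^3 - 33*b^2 - 48*b + 36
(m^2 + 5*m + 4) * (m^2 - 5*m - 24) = m^4 - 45*m^2 - 140*m - 96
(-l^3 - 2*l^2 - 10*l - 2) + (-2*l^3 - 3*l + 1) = -3*l^3 - 2*l^2 - 13*l - 1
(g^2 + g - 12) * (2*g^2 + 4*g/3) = 2*g^4 + 10*g^3/3 - 68*g^2/3 - 16*g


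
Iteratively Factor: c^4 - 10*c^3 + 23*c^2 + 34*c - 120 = (c - 3)*(c^3 - 7*c^2 + 2*c + 40) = (c - 4)*(c - 3)*(c^2 - 3*c - 10) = (c - 5)*(c - 4)*(c - 3)*(c + 2)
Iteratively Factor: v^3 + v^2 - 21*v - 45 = (v + 3)*(v^2 - 2*v - 15) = (v + 3)^2*(v - 5)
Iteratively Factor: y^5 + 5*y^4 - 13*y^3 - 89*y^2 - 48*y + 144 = (y + 4)*(y^4 + y^3 - 17*y^2 - 21*y + 36) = (y + 3)*(y + 4)*(y^3 - 2*y^2 - 11*y + 12) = (y + 3)^2*(y + 4)*(y^2 - 5*y + 4) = (y - 4)*(y + 3)^2*(y + 4)*(y - 1)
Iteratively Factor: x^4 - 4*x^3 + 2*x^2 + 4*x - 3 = (x - 1)*(x^3 - 3*x^2 - x + 3) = (x - 1)^2*(x^2 - 2*x - 3) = (x - 3)*(x - 1)^2*(x + 1)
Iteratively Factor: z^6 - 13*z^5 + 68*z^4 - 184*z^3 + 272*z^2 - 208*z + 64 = (z - 2)*(z^5 - 11*z^4 + 46*z^3 - 92*z^2 + 88*z - 32) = (z - 2)*(z - 1)*(z^4 - 10*z^3 + 36*z^2 - 56*z + 32) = (z - 2)^2*(z - 1)*(z^3 - 8*z^2 + 20*z - 16) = (z - 2)^3*(z - 1)*(z^2 - 6*z + 8) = (z - 4)*(z - 2)^3*(z - 1)*(z - 2)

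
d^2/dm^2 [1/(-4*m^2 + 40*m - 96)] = (m^2 - 10*m - 4*(m - 5)^2 + 24)/(2*(m^2 - 10*m + 24)^3)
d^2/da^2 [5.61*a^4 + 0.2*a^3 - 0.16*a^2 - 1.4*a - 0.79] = 67.32*a^2 + 1.2*a - 0.32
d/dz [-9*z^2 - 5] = -18*z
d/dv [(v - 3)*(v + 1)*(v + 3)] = 3*v^2 + 2*v - 9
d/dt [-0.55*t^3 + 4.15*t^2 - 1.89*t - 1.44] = -1.65*t^2 + 8.3*t - 1.89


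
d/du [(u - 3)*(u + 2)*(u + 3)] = 3*u^2 + 4*u - 9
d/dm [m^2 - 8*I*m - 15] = 2*m - 8*I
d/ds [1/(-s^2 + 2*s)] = 2*(s - 1)/(s^2*(s - 2)^2)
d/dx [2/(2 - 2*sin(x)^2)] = 2*sin(x)/cos(x)^3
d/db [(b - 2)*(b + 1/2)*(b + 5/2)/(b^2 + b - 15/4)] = (4*b^2 - 12*b + 13)/(4*b^2 - 12*b + 9)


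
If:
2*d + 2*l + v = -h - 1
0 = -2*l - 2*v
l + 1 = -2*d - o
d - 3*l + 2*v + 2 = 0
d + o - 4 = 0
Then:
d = -9/2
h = 17/2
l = -1/2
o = 17/2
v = 1/2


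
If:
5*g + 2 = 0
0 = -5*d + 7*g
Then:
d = -14/25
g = -2/5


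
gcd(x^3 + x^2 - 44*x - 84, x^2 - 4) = x + 2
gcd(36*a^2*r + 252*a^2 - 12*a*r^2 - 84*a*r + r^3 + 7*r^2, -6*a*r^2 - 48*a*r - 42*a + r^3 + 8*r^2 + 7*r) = -6*a*r - 42*a + r^2 + 7*r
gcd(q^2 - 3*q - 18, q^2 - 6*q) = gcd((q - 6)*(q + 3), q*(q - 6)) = q - 6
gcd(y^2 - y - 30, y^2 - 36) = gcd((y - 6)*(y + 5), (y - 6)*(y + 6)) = y - 6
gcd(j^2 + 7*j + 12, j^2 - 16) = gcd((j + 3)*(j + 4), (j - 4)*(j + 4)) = j + 4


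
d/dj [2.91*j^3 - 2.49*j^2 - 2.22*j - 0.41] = 8.73*j^2 - 4.98*j - 2.22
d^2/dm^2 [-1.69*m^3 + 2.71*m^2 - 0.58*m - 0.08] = 5.42 - 10.14*m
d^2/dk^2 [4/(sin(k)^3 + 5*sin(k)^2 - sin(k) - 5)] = (-36*(1 - cos(k)^2)^2 + 220*sin(k)*cos(k)^2 - 240*sin(k) + 380*cos(k)^2 - 588)/((sin(k) + 5)^3*cos(k)^4)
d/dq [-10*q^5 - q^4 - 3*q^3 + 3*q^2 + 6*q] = -50*q^4 - 4*q^3 - 9*q^2 + 6*q + 6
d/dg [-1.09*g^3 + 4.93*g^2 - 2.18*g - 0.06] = -3.27*g^2 + 9.86*g - 2.18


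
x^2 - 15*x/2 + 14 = (x - 4)*(x - 7/2)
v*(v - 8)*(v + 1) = v^3 - 7*v^2 - 8*v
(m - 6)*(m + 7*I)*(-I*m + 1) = -I*m^3 + 8*m^2 + 6*I*m^2 - 48*m + 7*I*m - 42*I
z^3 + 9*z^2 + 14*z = z*(z + 2)*(z + 7)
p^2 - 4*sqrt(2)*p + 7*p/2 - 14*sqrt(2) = (p + 7/2)*(p - 4*sqrt(2))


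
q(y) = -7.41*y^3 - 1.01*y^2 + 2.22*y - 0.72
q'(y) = -22.23*y^2 - 2.02*y + 2.22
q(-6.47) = 1949.56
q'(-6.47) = -915.28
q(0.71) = -2.31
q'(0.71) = -10.42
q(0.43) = -0.54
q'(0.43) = -2.76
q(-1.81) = 35.89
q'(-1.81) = -66.95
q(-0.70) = -0.23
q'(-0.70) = -7.26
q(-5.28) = 1050.14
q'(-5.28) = -606.85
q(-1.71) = 29.58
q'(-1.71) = -59.33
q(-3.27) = 240.32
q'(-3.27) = -228.88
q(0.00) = -0.72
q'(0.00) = 2.22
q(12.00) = -12924.00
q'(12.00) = -3223.14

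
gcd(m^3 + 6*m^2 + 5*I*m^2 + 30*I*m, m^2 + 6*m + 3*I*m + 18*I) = m + 6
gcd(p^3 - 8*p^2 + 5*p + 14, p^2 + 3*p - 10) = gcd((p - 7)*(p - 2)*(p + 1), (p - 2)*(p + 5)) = p - 2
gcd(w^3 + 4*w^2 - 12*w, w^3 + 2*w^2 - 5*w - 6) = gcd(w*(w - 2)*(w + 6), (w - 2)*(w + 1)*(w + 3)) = w - 2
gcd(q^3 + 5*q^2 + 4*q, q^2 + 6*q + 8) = q + 4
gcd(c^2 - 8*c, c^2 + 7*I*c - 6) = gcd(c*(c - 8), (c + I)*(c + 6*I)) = 1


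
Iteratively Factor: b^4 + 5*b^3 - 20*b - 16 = (b + 1)*(b^3 + 4*b^2 - 4*b - 16) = (b - 2)*(b + 1)*(b^2 + 6*b + 8) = (b - 2)*(b + 1)*(b + 4)*(b + 2)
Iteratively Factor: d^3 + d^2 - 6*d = (d + 3)*(d^2 - 2*d) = (d - 2)*(d + 3)*(d)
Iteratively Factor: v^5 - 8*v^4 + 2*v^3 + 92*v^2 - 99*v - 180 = (v - 3)*(v^4 - 5*v^3 - 13*v^2 + 53*v + 60) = (v - 3)*(v + 3)*(v^3 - 8*v^2 + 11*v + 20) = (v - 3)*(v + 1)*(v + 3)*(v^2 - 9*v + 20) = (v - 4)*(v - 3)*(v + 1)*(v + 3)*(v - 5)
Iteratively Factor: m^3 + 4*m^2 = (m)*(m^2 + 4*m) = m^2*(m + 4)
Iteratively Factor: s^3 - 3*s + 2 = (s - 1)*(s^2 + s - 2) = (s - 1)*(s + 2)*(s - 1)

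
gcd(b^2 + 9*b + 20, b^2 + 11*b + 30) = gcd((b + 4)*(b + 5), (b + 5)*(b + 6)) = b + 5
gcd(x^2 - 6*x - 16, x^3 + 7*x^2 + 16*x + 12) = x + 2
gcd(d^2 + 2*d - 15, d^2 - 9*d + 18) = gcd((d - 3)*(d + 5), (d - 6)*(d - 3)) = d - 3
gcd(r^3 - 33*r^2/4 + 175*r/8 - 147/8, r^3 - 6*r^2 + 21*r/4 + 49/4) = r - 7/2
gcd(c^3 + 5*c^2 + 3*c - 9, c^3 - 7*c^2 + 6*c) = c - 1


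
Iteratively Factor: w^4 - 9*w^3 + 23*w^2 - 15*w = (w)*(w^3 - 9*w^2 + 23*w - 15) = w*(w - 5)*(w^2 - 4*w + 3) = w*(w - 5)*(w - 1)*(w - 3)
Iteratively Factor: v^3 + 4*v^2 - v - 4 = (v - 1)*(v^2 + 5*v + 4) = (v - 1)*(v + 4)*(v + 1)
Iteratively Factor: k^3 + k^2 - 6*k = (k - 2)*(k^2 + 3*k) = (k - 2)*(k + 3)*(k)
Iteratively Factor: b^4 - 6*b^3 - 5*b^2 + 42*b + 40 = (b + 1)*(b^3 - 7*b^2 + 2*b + 40) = (b - 5)*(b + 1)*(b^2 - 2*b - 8) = (b - 5)*(b + 1)*(b + 2)*(b - 4)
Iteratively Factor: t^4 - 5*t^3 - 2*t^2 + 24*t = (t)*(t^3 - 5*t^2 - 2*t + 24) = t*(t - 4)*(t^2 - t - 6) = t*(t - 4)*(t - 3)*(t + 2)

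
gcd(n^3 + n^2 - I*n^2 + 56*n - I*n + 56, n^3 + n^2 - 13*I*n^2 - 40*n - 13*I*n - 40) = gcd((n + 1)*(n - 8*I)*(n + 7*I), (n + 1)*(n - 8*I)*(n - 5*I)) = n^2 + n*(1 - 8*I) - 8*I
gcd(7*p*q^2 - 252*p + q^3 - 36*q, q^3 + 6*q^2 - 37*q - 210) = q - 6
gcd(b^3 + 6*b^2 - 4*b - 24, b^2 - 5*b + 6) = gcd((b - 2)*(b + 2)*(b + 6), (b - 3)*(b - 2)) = b - 2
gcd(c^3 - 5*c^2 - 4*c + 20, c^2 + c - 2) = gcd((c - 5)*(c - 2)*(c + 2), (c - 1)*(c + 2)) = c + 2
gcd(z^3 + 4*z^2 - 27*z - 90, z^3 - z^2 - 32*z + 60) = z^2 + z - 30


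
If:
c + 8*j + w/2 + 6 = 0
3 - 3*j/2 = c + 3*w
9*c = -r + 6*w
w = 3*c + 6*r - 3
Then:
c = 4341/5653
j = -5208/5653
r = 1791/5653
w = 6810/5653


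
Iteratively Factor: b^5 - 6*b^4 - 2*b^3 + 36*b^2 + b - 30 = (b + 2)*(b^4 - 8*b^3 + 14*b^2 + 8*b - 15) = (b - 5)*(b + 2)*(b^3 - 3*b^2 - b + 3) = (b - 5)*(b + 1)*(b + 2)*(b^2 - 4*b + 3) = (b - 5)*(b - 1)*(b + 1)*(b + 2)*(b - 3)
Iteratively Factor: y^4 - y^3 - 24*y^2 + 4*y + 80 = (y + 4)*(y^3 - 5*y^2 - 4*y + 20) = (y + 2)*(y + 4)*(y^2 - 7*y + 10) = (y - 5)*(y + 2)*(y + 4)*(y - 2)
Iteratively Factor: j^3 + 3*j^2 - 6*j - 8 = (j + 1)*(j^2 + 2*j - 8) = (j + 1)*(j + 4)*(j - 2)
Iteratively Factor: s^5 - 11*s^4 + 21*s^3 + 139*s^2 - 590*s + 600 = (s - 2)*(s^4 - 9*s^3 + 3*s^2 + 145*s - 300) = (s - 5)*(s - 2)*(s^3 - 4*s^2 - 17*s + 60) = (s - 5)^2*(s - 2)*(s^2 + s - 12) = (s - 5)^2*(s - 2)*(s + 4)*(s - 3)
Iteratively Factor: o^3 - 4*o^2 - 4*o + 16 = (o - 2)*(o^2 - 2*o - 8) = (o - 2)*(o + 2)*(o - 4)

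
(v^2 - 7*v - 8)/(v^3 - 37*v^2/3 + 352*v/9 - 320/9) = 9*(v + 1)/(9*v^2 - 39*v + 40)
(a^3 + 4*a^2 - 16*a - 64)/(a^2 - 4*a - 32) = (a^2 - 16)/(a - 8)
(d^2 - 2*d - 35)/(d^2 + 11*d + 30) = (d - 7)/(d + 6)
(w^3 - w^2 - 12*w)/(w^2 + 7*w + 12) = w*(w - 4)/(w + 4)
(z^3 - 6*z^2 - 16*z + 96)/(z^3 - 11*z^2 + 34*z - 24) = (z + 4)/(z - 1)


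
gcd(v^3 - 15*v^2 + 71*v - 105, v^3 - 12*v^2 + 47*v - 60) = v^2 - 8*v + 15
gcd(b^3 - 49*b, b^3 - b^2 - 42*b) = b^2 - 7*b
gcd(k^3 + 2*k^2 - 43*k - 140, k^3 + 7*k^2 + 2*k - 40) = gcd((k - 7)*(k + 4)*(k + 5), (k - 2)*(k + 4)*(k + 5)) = k^2 + 9*k + 20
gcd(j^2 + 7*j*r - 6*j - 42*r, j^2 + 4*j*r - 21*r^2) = j + 7*r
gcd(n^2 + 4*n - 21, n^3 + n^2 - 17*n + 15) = n - 3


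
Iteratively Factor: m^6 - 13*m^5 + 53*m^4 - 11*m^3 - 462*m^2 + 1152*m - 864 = (m + 3)*(m^5 - 16*m^4 + 101*m^3 - 314*m^2 + 480*m - 288) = (m - 4)*(m + 3)*(m^4 - 12*m^3 + 53*m^2 - 102*m + 72) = (m - 4)*(m - 3)*(m + 3)*(m^3 - 9*m^2 + 26*m - 24) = (m - 4)*(m - 3)^2*(m + 3)*(m^2 - 6*m + 8) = (m - 4)*(m - 3)^2*(m - 2)*(m + 3)*(m - 4)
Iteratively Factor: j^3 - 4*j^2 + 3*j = (j - 1)*(j^2 - 3*j) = j*(j - 1)*(j - 3)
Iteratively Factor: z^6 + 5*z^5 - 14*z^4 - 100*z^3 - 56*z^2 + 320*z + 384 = (z + 3)*(z^5 + 2*z^4 - 20*z^3 - 40*z^2 + 64*z + 128) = (z - 2)*(z + 3)*(z^4 + 4*z^3 - 12*z^2 - 64*z - 64) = (z - 2)*(z + 2)*(z + 3)*(z^3 + 2*z^2 - 16*z - 32) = (z - 2)*(z + 2)*(z + 3)*(z + 4)*(z^2 - 2*z - 8) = (z - 4)*(z - 2)*(z + 2)*(z + 3)*(z + 4)*(z + 2)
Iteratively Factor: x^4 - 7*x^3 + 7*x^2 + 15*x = (x)*(x^3 - 7*x^2 + 7*x + 15) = x*(x - 5)*(x^2 - 2*x - 3) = x*(x - 5)*(x - 3)*(x + 1)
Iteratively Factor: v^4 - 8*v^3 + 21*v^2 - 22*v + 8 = (v - 4)*(v^3 - 4*v^2 + 5*v - 2) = (v - 4)*(v - 1)*(v^2 - 3*v + 2) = (v - 4)*(v - 2)*(v - 1)*(v - 1)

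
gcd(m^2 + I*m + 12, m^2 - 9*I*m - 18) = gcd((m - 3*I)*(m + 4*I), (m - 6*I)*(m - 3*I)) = m - 3*I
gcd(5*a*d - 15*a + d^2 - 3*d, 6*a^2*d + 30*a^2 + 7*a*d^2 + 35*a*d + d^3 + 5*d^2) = 1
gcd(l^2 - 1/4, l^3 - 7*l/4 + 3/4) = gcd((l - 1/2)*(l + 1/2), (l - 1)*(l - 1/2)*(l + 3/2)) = l - 1/2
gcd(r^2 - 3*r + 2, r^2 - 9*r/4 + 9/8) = 1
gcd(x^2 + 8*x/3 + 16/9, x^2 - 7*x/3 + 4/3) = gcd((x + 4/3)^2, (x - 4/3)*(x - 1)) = 1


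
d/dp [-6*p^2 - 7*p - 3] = -12*p - 7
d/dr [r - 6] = 1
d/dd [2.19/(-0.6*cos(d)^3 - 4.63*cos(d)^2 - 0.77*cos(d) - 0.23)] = (3.942*sin(d)^2 - 20.2794*cos(d) - 5.6283)*sin(d)/(0.6*cos(d)^3 + 4.63*cos(d)^2 + 0.77*cos(d) + 0.23)^2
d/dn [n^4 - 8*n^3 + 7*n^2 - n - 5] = 4*n^3 - 24*n^2 + 14*n - 1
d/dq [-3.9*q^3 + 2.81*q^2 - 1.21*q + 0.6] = -11.7*q^2 + 5.62*q - 1.21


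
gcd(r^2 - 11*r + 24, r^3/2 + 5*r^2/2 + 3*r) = 1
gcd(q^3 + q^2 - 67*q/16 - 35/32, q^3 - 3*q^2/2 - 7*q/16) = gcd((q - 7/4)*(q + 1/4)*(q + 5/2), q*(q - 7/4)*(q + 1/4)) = q^2 - 3*q/2 - 7/16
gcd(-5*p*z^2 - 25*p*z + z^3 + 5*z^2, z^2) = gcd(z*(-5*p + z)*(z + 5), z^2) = z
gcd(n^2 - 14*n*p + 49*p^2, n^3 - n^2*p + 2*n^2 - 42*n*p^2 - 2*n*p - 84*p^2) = -n + 7*p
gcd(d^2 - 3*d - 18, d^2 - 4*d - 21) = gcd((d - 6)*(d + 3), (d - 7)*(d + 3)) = d + 3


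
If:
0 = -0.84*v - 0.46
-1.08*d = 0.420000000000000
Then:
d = -0.39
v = -0.55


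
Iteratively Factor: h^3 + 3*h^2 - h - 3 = (h - 1)*(h^2 + 4*h + 3) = (h - 1)*(h + 3)*(h + 1)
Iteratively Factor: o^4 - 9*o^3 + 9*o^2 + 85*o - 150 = (o - 5)*(o^3 - 4*o^2 - 11*o + 30) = (o - 5)*(o - 2)*(o^2 - 2*o - 15) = (o - 5)*(o - 2)*(o + 3)*(o - 5)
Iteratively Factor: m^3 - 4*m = (m + 2)*(m^2 - 2*m) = m*(m + 2)*(m - 2)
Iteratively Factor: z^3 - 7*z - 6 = (z + 2)*(z^2 - 2*z - 3) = (z - 3)*(z + 2)*(z + 1)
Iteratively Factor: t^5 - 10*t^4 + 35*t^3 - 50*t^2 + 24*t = (t - 3)*(t^4 - 7*t^3 + 14*t^2 - 8*t) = (t - 3)*(t - 2)*(t^3 - 5*t^2 + 4*t) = (t - 4)*(t - 3)*(t - 2)*(t^2 - t) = (t - 4)*(t - 3)*(t - 2)*(t - 1)*(t)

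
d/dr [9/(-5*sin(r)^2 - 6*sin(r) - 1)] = 18*(5*sin(r) + 3)*cos(r)/(5*sin(r)^2 + 6*sin(r) + 1)^2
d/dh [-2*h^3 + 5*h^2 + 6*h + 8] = -6*h^2 + 10*h + 6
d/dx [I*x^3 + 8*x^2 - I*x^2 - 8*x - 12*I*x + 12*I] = 3*I*x^2 + 2*x*(8 - I) - 8 - 12*I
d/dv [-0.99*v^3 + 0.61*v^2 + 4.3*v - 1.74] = -2.97*v^2 + 1.22*v + 4.3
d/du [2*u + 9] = 2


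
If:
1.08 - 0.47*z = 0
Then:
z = 2.30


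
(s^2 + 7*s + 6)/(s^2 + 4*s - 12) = (s + 1)/(s - 2)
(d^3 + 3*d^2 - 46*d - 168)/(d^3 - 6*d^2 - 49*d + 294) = (d^2 + 10*d + 24)/(d^2 + d - 42)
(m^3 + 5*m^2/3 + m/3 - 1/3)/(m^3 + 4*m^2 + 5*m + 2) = (m - 1/3)/(m + 2)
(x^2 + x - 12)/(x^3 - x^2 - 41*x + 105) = (x + 4)/(x^2 + 2*x - 35)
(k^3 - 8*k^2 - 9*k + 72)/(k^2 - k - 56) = (k^2 - 9)/(k + 7)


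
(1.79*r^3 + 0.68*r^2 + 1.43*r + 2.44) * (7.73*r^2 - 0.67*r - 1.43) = 13.8367*r^5 + 4.0571*r^4 + 8.0386*r^3 + 16.9307*r^2 - 3.6797*r - 3.4892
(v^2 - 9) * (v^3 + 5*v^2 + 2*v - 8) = v^5 + 5*v^4 - 7*v^3 - 53*v^2 - 18*v + 72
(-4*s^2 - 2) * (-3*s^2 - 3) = 12*s^4 + 18*s^2 + 6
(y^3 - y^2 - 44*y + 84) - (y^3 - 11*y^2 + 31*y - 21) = 10*y^2 - 75*y + 105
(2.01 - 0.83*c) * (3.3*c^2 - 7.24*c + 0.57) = -2.739*c^3 + 12.6422*c^2 - 15.0255*c + 1.1457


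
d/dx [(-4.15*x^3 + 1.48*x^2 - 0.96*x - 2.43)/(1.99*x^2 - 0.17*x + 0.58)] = (-8.2585*x^4 + 1.411*x^3 - 5.5622*x^2 + 11.3882*x - 0.9699)/(3.9601*x^4 - 0.6766*x^3 + 2.3373*x^2 - 0.1972*x + 0.3364)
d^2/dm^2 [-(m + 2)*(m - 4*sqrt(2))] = -2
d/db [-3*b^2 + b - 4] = 1 - 6*b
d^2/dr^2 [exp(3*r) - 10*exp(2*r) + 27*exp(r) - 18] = (9*exp(2*r) - 40*exp(r) + 27)*exp(r)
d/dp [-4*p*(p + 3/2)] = -8*p - 6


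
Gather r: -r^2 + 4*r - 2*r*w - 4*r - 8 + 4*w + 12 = -r^2 - 2*r*w + 4*w + 4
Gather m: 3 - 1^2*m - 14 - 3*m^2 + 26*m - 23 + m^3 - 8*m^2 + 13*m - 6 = m^3 - 11*m^2 + 38*m - 40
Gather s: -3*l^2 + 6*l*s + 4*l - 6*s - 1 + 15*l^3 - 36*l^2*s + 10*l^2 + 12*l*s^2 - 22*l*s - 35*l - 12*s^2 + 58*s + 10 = 15*l^3 + 7*l^2 - 31*l + s^2*(12*l - 12) + s*(-36*l^2 - 16*l + 52) + 9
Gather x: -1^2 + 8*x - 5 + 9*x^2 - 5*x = 9*x^2 + 3*x - 6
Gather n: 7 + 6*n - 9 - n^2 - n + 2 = -n^2 + 5*n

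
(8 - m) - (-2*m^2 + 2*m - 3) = 2*m^2 - 3*m + 11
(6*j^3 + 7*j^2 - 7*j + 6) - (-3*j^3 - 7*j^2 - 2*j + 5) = 9*j^3 + 14*j^2 - 5*j + 1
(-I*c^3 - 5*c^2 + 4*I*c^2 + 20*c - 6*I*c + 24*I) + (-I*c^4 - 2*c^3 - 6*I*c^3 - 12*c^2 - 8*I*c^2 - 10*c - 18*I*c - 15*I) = -I*c^4 - 2*c^3 - 7*I*c^3 - 17*c^2 - 4*I*c^2 + 10*c - 24*I*c + 9*I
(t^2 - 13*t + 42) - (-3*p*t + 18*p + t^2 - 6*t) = 3*p*t - 18*p - 7*t + 42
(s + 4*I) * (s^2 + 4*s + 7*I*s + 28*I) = s^3 + 4*s^2 + 11*I*s^2 - 28*s + 44*I*s - 112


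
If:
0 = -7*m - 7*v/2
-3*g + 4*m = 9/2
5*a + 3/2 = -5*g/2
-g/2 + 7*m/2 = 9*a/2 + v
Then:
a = 321/940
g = -603/470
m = 153/940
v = -153/470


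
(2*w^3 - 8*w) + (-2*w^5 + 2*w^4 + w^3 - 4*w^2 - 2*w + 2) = -2*w^5 + 2*w^4 + 3*w^3 - 4*w^2 - 10*w + 2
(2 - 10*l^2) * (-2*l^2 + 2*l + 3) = 20*l^4 - 20*l^3 - 34*l^2 + 4*l + 6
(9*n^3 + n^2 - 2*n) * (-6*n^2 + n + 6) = -54*n^5 + 3*n^4 + 67*n^3 + 4*n^2 - 12*n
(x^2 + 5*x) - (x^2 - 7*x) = 12*x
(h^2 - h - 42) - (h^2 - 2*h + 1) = h - 43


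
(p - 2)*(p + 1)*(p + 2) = p^3 + p^2 - 4*p - 4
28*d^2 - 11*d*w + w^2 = (-7*d + w)*(-4*d + w)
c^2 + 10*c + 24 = (c + 4)*(c + 6)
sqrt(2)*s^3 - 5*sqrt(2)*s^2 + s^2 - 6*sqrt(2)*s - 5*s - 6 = (s - 6)*(s + 1)*(sqrt(2)*s + 1)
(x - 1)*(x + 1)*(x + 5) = x^3 + 5*x^2 - x - 5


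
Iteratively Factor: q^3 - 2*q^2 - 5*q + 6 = (q + 2)*(q^2 - 4*q + 3) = (q - 3)*(q + 2)*(q - 1)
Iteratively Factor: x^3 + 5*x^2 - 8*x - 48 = (x + 4)*(x^2 + x - 12) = (x + 4)^2*(x - 3)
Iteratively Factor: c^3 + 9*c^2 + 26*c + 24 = (c + 4)*(c^2 + 5*c + 6) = (c + 3)*(c + 4)*(c + 2)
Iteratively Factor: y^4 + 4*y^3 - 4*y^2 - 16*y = (y)*(y^3 + 4*y^2 - 4*y - 16) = y*(y + 4)*(y^2 - 4) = y*(y - 2)*(y + 4)*(y + 2)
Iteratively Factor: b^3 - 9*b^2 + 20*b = (b - 4)*(b^2 - 5*b) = (b - 5)*(b - 4)*(b)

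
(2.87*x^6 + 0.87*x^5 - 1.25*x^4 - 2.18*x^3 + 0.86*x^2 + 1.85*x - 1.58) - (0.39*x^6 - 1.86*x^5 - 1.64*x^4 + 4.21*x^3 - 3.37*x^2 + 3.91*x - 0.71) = 2.48*x^6 + 2.73*x^5 + 0.39*x^4 - 6.39*x^3 + 4.23*x^2 - 2.06*x - 0.87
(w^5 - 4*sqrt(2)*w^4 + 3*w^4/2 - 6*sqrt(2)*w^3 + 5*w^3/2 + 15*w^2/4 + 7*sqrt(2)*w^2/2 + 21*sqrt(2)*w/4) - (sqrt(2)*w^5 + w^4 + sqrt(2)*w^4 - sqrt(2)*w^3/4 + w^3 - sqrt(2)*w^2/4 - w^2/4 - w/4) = -sqrt(2)*w^5 + w^5 - 5*sqrt(2)*w^4 + w^4/2 - 23*sqrt(2)*w^3/4 + 3*w^3/2 + 4*w^2 + 15*sqrt(2)*w^2/4 + w/4 + 21*sqrt(2)*w/4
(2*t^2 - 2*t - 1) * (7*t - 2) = 14*t^3 - 18*t^2 - 3*t + 2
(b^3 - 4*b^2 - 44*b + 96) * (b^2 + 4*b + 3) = b^5 - 57*b^3 - 92*b^2 + 252*b + 288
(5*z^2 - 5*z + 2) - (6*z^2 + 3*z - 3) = -z^2 - 8*z + 5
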